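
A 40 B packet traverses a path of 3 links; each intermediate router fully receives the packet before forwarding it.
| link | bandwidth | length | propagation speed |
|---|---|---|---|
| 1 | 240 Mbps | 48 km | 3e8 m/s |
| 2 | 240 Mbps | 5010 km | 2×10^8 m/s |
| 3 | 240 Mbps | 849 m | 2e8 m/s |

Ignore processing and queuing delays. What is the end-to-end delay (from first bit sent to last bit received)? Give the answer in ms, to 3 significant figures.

L = 40 × 8 = 320 bits.
Transmission delay per hop = L/R = 320/240000000 = 0.00133333 ms; 3 hops → 0.004 ms.
Propagation delays (d/s per hop): 0.16, 25.05, 0.004245 ms; sum = 25.2142 ms.
End-to-end = 25.2 ms.

25.2 ms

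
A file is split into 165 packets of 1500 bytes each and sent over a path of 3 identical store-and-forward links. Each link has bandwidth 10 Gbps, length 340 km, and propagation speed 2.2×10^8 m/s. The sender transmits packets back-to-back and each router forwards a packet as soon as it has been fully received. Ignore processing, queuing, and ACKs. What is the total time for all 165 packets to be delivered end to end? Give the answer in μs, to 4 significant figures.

Per-hop transmission t_tx = L/R = 12000/10000000000 = 1.2 μs.
Per-hop propagation t_prop = 340000/2.2e+08 = 1545.45 μs.
Pipeline fill: first packet needs 3·t_tx to clear all hops; remaining 164 packets each add one t_tx.
Total = (3+165-1)·t_tx + 3·t_prop = 167·1.2 + 3·1545.45 = 4837 μs.

4837 μs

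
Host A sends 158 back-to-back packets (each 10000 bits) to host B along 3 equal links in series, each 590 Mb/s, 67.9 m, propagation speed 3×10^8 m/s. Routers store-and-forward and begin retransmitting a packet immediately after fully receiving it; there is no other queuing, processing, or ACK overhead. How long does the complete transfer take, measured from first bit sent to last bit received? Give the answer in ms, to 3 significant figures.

Per-hop transmission t_tx = L/R = 10000/590000000 = 0.0169492 ms.
Per-hop propagation t_prop = 67.9/300000000 = 0.000226333 ms.
Pipeline fill: first packet needs 3·t_tx to clear all hops; remaining 157 packets each add one t_tx.
Total = (3+158-1)·t_tx + 3·t_prop = 160·0.0169492 + 3·0.000226333 = 2.71 ms.

2.71 ms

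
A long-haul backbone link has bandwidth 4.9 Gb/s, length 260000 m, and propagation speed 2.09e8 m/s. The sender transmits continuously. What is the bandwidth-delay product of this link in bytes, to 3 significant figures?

Propagation delay = 260000 / 209000000 = 0.00124402 s.
BDP = R × t_prop = 4900000000 × 0.00124402 = 6095690 bits.
In bytes: 6095690/8 = 762000 bytes.

762000 bytes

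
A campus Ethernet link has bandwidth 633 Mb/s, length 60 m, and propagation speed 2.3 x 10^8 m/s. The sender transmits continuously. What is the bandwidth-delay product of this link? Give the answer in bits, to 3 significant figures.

165 bits

Propagation delay = 60 / 2.3e+08 = 2.6087e-07 s.
BDP = R × t_prop = 633000000 × 2.6087e-07 = 165.13 bits.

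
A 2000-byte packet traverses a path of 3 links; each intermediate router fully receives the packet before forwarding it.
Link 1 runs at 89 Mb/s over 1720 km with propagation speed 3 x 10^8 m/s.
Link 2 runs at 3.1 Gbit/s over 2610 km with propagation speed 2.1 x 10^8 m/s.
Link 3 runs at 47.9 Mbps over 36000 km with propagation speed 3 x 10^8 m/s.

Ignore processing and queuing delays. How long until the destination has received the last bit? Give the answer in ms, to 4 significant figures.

L = 2000 × 8 = 16000 bits.
Transmission delays (L/R per hop): 0.179775, 0.00516129, 0.334029 ms; sum = 0.518966 ms.
Propagation delays (d/s per hop): 5.73333, 12.4286, 120 ms; sum = 138.162 ms.
End-to-end = 138.7 ms.

138.7 ms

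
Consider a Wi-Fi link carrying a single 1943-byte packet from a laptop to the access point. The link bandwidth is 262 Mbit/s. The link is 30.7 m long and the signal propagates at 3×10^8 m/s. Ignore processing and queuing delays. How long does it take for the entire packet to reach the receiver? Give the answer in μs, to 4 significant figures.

L = 1943 × 8 = 15544 bits.
Transmission delay = L/R = 15544 / 262000000 = 59.3282 μs.
Propagation delay = d/s = 30.7 m / 300000000 m/s = 0.102333 μs.
Total = 59.43 μs.

59.43 μs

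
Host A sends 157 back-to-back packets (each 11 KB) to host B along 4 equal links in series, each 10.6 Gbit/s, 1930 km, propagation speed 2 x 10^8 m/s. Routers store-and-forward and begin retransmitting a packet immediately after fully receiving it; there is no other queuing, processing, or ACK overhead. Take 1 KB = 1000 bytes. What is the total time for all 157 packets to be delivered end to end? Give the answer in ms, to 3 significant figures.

39.9 ms

Per-hop transmission t_tx = L/R = 88000/10600000000 = 0.00830189 ms.
Per-hop propagation t_prop = 1930000/200000000 = 9.65 ms.
Pipeline fill: first packet needs 4·t_tx to clear all hops; remaining 156 packets each add one t_tx.
Total = (4+157-1)·t_tx + 4·t_prop = 160·0.00830189 + 4·9.65 = 39.9 ms.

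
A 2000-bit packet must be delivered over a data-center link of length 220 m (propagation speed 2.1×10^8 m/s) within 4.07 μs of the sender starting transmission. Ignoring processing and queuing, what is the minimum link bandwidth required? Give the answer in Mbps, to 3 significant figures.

662 Mbps

Propagation delay = 220 / 210000000 = 1.04762 μs.
Transmission budget = 4.07 − 1.04762 = 3.02238 μs.
R ≥ L / t_tx = 2000 bits / 3.02238e-06 s = 662 Mbps.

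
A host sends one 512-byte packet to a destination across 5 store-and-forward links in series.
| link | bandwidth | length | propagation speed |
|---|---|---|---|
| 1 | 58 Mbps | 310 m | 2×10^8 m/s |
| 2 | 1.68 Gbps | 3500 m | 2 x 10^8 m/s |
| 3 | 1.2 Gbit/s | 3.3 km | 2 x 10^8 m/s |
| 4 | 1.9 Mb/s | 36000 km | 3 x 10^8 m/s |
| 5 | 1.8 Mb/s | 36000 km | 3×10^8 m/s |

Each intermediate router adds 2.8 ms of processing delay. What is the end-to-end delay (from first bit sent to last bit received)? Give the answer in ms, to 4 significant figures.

255.7 ms

L = 512 × 8 = 4096 bits.
Transmission delays (L/R per hop): 0.0706207, 0.0024381, 0.00341333, 2.15579, 2.27556 ms; sum = 4.50782 ms.
Propagation delays (d/s per hop): 0.00155, 0.0175, 0.0165, 120, 120 ms; sum = 240.036 ms.
Processing at 4 router(s): 4 × 2.8 ms = 11.2 ms.
End-to-end = 255.7 ms.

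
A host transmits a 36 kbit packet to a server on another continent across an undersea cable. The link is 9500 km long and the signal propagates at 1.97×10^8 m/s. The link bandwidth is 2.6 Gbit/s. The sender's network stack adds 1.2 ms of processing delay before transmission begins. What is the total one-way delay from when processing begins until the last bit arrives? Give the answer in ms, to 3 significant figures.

49.4 ms

L = 36000 bits.
Transmission delay = L/R = 36000 / 2600000000 = 0.0138462 ms.
Propagation delay = d/s = 9500000 m / 197000000 m/s = 48.2234 ms.
Plus processing delay 1.2 ms = 1.2 ms.
Total = 49.4 ms.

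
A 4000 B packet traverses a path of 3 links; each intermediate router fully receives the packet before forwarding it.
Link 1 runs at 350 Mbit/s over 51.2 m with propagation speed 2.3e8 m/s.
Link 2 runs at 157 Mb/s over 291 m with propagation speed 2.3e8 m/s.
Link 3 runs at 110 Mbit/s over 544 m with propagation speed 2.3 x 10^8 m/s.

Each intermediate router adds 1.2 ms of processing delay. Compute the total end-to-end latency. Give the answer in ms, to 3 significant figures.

2.99 ms

L = 4000 × 8 = 32000 bits.
Transmission delays (L/R per hop): 0.0914286, 0.203822, 0.290909 ms; sum = 0.586159 ms.
Propagation delays (d/s per hop): 0.000222609, 0.00126522, 0.00236522 ms; sum = 0.00385304 ms.
Processing at 2 router(s): 2 × 1.2 ms = 2.4 ms.
End-to-end = 2.99 ms.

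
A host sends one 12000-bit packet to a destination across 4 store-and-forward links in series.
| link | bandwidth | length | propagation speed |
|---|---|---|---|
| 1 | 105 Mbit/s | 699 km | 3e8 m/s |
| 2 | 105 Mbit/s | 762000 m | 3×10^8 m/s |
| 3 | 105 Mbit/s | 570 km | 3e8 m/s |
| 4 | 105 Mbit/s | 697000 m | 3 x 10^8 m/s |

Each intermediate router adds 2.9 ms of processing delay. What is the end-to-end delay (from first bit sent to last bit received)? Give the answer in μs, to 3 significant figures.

18300 μs

Transmission delay per hop = L/R = 12000/105000000 = 114.286 μs; 4 hops → 457.143 μs.
Propagation delays (d/s per hop): 2330, 2540, 1900, 2323.33 μs; sum = 9093.33 μs.
Processing at 3 router(s): 3 × 2.9 ms = 8700 μs.
End-to-end = 18300 μs.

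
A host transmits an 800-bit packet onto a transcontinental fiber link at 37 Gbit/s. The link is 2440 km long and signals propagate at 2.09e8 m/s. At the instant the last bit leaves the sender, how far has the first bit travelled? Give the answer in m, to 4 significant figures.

t_tx = L/R = 800/37000000000 = 2.16216e-08 s.
Distance = s × t_tx = 209000000 × 2.16216e-08 = 4.519 m.

4.519 m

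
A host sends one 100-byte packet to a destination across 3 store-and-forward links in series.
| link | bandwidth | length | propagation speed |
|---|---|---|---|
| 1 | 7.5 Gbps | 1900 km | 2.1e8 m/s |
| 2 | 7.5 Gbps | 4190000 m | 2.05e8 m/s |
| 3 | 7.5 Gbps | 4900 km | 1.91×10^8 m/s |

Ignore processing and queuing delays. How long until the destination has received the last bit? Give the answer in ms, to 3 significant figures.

L = 100 × 8 = 800 bits.
Transmission delay per hop = L/R = 800/7500000000 = 0.000106667 ms; 3 hops → 0.00032 ms.
Propagation delays (d/s per hop): 9.04762, 20.439, 25.6545 ms; sum = 55.1411 ms.
End-to-end = 55.1 ms.

55.1 ms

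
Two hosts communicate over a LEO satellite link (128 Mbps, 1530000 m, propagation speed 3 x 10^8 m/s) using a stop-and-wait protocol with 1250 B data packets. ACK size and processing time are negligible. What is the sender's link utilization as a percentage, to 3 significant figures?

t_tx = L/R = 10000/128000000 = 7.8125e-05 s.
t_prop = 1530000/300000000 = 0.0051 s; RTT = 0.0102 s.
Cycle = t_tx + RTT = 0.0102781 s.
Utilization = t_tx / cycle = 7.8125e-05/0.0102781 = 0.760 %.

0.760 %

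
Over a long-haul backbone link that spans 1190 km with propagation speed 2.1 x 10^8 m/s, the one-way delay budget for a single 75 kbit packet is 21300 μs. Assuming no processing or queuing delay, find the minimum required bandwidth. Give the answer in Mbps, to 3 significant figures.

Propagation delay = 1190000 / 210000000 = 5666.67 μs.
Transmission budget = 21300 − 5666.67 = 15633.3 μs.
R ≥ L / t_tx = 75000 bits / 0.0156333 s = 4.80 Mbps.

4.80 Mbps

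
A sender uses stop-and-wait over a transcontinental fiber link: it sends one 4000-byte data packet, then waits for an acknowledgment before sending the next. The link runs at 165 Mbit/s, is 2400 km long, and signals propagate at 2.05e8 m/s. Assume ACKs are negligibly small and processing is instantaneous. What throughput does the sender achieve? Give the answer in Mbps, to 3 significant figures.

t_tx = L/R = 32000/165000000 = 0.000193939 s.
t_prop = 2400000/2.05e+08 = 0.0117073 s; RTT = 0.0234146 s.
Cycle = t_tx + RTT = 0.0236086 s.
Throughput = L / cycle = 32000 / 0.0236086 = 1.36 Mbps.

1.36 Mbps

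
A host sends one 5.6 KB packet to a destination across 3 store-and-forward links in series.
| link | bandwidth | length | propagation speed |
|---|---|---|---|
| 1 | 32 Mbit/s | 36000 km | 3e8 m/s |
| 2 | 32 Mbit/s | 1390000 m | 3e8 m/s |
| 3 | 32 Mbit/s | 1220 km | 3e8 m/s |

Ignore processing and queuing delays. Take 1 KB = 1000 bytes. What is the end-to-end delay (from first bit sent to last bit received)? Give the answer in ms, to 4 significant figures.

132.9 ms

L = 44800 bits.
Transmission delay per hop = L/R = 44800/32000000 = 1.4 ms; 3 hops → 4.2 ms.
Propagation delays (d/s per hop): 120, 4.63333, 4.06667 ms; sum = 128.7 ms.
End-to-end = 132.9 ms.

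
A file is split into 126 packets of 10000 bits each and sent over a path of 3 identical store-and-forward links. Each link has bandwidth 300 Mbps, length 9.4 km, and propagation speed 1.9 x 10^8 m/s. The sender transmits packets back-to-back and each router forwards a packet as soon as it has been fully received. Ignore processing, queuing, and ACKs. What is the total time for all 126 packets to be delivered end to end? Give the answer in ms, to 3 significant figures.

Per-hop transmission t_tx = L/R = 10000/300000000 = 0.0333333 ms.
Per-hop propagation t_prop = 9400/190000000 = 0.0494737 ms.
Pipeline fill: first packet needs 3·t_tx to clear all hops; remaining 125 packets each add one t_tx.
Total = (3+126-1)·t_tx + 3·t_prop = 128·0.0333333 + 3·0.0494737 = 4.42 ms.

4.42 ms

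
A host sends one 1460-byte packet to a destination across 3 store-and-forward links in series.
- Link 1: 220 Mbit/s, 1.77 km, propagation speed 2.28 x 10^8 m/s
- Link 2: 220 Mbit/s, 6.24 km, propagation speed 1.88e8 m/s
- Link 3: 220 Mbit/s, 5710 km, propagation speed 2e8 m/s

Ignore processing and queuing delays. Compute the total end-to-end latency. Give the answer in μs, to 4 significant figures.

L = 1460 × 8 = 11680 bits.
Transmission delay per hop = L/R = 11680/220000000 = 53.0909 μs; 3 hops → 159.273 μs.
Propagation delays (d/s per hop): 7.76316, 33.1915, 28550 μs; sum = 28591 μs.
End-to-end = 28750 μs.

28750 μs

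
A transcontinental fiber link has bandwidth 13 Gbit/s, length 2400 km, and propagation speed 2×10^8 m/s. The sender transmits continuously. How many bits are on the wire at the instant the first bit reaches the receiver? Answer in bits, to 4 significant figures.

Propagation delay = 2400000 / 200000000 = 0.012 s.
BDP = R × t_prop = 13000000000 × 0.012 = 156000000 bits.

156000000 bits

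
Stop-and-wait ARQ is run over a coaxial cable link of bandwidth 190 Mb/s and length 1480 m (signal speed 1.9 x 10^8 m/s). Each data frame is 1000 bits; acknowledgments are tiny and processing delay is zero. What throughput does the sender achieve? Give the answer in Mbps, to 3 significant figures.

t_tx = L/R = 1000/190000000 = 5.26316e-06 s.
t_prop = 1480/190000000 = 7.78947e-06 s; RTT = 1.55789e-05 s.
Cycle = t_tx + RTT = 2.08421e-05 s.
Throughput = L / cycle = 1000 / 2.08421e-05 = 48.0 Mbps.

48.0 Mbps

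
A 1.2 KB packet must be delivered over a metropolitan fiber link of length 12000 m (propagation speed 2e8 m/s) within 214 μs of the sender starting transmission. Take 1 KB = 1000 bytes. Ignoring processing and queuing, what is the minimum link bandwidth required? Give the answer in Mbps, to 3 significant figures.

L = 9600 bits.
Propagation delay = 12000 / 200000000 = 60 μs.
Transmission budget = 214 − 60 = 154 μs.
R ≥ L / t_tx = 9600 bits / 0.000154 s = 62.3 Mbps.

62.3 Mbps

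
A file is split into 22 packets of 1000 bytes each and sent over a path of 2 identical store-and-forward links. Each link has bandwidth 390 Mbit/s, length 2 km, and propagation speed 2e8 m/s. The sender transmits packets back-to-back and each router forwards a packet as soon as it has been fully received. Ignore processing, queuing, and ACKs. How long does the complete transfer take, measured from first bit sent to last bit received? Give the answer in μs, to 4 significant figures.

491.8 μs

Per-hop transmission t_tx = L/R = 8000/390000000 = 20.5128 μs.
Per-hop propagation t_prop = 2000/200000000 = 10 μs.
Pipeline fill: first packet needs 2·t_tx to clear all hops; remaining 21 packets each add one t_tx.
Total = (2+22-1)·t_tx + 2·t_prop = 23·20.5128 + 2·10 = 491.8 μs.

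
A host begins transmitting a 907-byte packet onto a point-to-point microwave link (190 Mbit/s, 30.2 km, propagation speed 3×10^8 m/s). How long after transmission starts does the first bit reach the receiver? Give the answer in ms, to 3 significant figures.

0.101 ms

First bit experiences only propagation delay: d/s = 30200/300000000 = 0.101 ms.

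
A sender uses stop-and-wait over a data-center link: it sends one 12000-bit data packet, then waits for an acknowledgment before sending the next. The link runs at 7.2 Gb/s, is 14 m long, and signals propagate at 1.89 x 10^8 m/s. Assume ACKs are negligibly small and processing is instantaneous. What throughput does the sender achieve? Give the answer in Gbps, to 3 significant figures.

6.61 Gbps

t_tx = L/R = 12000/7200000000 = 1.66667e-06 s.
t_prop = 14/189000000 = 7.40741e-08 s; RTT = 1.48148e-07 s.
Cycle = t_tx + RTT = 1.81481e-06 s.
Throughput = L / cycle = 12000 / 1.81481e-06 = 6.61 Gbps.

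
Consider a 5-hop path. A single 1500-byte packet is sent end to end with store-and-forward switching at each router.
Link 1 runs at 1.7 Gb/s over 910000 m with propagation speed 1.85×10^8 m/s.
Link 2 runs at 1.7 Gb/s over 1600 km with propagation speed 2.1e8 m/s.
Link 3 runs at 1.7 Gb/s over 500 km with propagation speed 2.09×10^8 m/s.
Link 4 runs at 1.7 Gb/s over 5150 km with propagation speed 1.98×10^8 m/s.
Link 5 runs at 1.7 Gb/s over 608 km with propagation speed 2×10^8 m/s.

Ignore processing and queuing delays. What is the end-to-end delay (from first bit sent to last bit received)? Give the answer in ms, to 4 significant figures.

44.02 ms

L = 1500 × 8 = 12000 bits.
Transmission delay per hop = L/R = 12000/1700000000 = 0.00705882 ms; 5 hops → 0.0352941 ms.
Propagation delays (d/s per hop): 4.91892, 7.61905, 2.39234, 26.0101, 3.04 ms; sum = 43.9804 ms.
End-to-end = 44.02 ms.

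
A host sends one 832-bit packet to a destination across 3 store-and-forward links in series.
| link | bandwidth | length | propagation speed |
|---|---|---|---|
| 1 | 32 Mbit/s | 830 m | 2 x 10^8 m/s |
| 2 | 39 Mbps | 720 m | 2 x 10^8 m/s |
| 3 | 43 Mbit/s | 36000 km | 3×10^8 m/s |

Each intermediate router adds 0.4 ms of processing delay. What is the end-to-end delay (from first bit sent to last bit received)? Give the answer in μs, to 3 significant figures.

121000 μs

Transmission delays (L/R per hop): 26, 21.3333, 19.3488 μs; sum = 66.6822 μs.
Propagation delays (d/s per hop): 4.15, 3.6, 120000 μs; sum = 120008 μs.
Processing at 2 router(s): 2 × 0.4 ms = 800 μs.
End-to-end = 121000 μs.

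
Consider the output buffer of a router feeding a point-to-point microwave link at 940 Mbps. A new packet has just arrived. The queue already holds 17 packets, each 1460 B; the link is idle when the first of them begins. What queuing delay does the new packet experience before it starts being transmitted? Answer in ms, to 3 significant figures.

0.211 ms

Each queued packet: L/R = 11680/940000000 = 0.0124255 ms.
17 queued → 0.211234 ms.
Queuing delay = 0.211 ms.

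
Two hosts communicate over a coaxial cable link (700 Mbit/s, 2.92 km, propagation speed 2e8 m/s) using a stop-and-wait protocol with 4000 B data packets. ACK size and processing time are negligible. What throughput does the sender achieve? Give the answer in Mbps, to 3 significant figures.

427 Mbps

t_tx = L/R = 32000/700000000 = 4.57143e-05 s.
t_prop = 2920/200000000 = 1.46e-05 s; RTT = 2.92e-05 s.
Cycle = t_tx + RTT = 7.49143e-05 s.
Throughput = L / cycle = 32000 / 7.49143e-05 = 427 Mbps.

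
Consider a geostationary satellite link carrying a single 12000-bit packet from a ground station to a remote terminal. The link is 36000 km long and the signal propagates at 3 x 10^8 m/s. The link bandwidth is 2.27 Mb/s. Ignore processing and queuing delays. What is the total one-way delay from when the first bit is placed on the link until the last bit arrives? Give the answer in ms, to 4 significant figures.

Transmission delay = L/R = 12000 / 2270000 = 5.28634 ms.
Propagation delay = d/s = 36000000 m / 300000000 m/s = 120 ms.
Total = 125.3 ms.

125.3 ms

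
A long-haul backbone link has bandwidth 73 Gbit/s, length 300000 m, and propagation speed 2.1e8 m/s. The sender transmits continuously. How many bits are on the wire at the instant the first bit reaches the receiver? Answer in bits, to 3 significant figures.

Propagation delay = 300000 / 210000000 = 0.00142857 s.
BDP = R × t_prop = 73000000000 × 0.00142857 = 104286000 bits.

104000000 bits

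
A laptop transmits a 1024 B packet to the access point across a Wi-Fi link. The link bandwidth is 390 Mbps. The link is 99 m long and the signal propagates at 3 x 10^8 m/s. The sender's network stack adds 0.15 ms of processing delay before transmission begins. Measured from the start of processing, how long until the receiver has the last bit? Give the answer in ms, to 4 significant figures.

L = 1024 × 8 = 8192 bits.
Transmission delay = L/R = 8192 / 390000000 = 0.0210051 ms.
Propagation delay = d/s = 99 m / 300000000 m/s = 0.00033 ms.
Plus processing delay 0.15 ms = 0.15 ms.
Total = 0.1713 ms.

0.1713 ms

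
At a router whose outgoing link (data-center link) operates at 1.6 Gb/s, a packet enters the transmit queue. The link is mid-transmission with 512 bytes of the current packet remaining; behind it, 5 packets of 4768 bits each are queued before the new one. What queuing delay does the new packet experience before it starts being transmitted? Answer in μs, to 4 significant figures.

Each queued packet: L/R = 4768/1600000000 = 2.98 μs.
5 queued → 14.9 μs.
Plus remaining 4096 bits of current packet: 2.56 μs.
Queuing delay = 17.46 μs.

17.46 μs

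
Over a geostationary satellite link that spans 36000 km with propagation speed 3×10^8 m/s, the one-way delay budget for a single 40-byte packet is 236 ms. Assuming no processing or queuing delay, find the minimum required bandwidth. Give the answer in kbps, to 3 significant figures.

2.76 kbps

L = 320 bits.
Propagation delay = 36000000 / 300000000 = 120 ms.
Transmission budget = 236 − 120 = 116 ms.
R ≥ L / t_tx = 320 bits / 0.116 s = 2.76 kbps.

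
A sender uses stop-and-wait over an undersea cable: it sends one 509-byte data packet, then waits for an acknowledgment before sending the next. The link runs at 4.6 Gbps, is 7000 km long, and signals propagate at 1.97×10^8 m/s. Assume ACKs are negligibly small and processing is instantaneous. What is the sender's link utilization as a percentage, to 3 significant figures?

0.00125 %

t_tx = L/R = 4072/4600000000 = 8.85217e-07 s.
t_prop = 7000000/197000000 = 0.035533 s; RTT = 0.071066 s.
Cycle = t_tx + RTT = 0.0710669 s.
Utilization = t_tx / cycle = 8.85217e-07/0.0710669 = 0.00125 %.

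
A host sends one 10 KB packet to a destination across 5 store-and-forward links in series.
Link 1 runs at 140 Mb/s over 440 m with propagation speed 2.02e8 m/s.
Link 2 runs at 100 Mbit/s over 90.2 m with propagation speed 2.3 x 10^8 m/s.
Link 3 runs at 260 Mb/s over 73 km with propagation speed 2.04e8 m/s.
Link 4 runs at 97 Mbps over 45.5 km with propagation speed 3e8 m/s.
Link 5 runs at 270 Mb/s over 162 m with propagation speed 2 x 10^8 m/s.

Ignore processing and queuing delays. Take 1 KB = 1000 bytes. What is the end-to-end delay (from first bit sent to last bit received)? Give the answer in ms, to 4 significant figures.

L = 80000 bits.
Transmission delays (L/R per hop): 0.571429, 0.8, 0.307692, 0.824742, 0.296296 ms; sum = 2.80016 ms.
Propagation delays (d/s per hop): 0.00217822, 0.000392174, 0.357843, 0.151667, 0.00081 ms; sum = 0.51289 ms.
End-to-end = 3.313 ms.

3.313 ms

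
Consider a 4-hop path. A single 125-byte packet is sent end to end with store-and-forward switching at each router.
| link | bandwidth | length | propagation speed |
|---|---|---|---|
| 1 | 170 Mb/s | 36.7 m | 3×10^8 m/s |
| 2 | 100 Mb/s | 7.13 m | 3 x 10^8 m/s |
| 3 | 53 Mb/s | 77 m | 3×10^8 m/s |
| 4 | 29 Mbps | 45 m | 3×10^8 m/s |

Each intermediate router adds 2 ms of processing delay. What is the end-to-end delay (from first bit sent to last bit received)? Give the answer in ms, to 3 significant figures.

6.07 ms

L = 125 × 8 = 1000 bits.
Transmission delays (L/R per hop): 0.00588235, 0.01, 0.0188679, 0.0344828 ms; sum = 0.069233 ms.
Propagation delays (d/s per hop): 0.000122333, 2.37667e-05, 0.000256667, 0.00015 ms; sum = 0.000552767 ms.
Processing at 3 router(s): 3 × 2 ms = 6 ms.
End-to-end = 6.07 ms.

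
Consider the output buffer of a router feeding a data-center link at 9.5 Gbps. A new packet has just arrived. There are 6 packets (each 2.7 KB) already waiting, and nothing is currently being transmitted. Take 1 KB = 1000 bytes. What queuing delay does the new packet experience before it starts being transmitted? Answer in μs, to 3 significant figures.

Each queued packet: L/R = 21600/9500000000 = 2.27368 μs.
6 queued → 13.6421 μs.
Queuing delay = 13.6 μs.

13.6 μs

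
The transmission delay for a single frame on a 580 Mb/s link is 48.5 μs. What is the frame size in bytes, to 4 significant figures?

L = R × t_tx = 580000000 b/s × 4.85e-05 s = 28130 bits.
In bytes: 28130 / 8 = 3516 bytes.

3516 bytes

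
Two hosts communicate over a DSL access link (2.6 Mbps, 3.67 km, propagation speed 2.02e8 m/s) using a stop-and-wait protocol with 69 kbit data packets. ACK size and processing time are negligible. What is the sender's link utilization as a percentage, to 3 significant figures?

t_tx = L/R = 69000/2600000 = 0.0265385 s.
t_prop = 3670/202000000 = 1.81683e-05 s; RTT = 3.63366e-05 s.
Cycle = t_tx + RTT = 0.0265748 s.
Utilization = t_tx / cycle = 0.0265385/0.0265748 = 99.9 %.

99.9 %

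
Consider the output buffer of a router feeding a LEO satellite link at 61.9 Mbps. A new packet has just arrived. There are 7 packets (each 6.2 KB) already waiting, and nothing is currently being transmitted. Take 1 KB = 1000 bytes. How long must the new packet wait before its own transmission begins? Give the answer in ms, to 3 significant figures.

Each queued packet: L/R = 49600/61900000 = 0.801292 ms.
7 queued → 5.60905 ms.
Queuing delay = 5.61 ms.

5.61 ms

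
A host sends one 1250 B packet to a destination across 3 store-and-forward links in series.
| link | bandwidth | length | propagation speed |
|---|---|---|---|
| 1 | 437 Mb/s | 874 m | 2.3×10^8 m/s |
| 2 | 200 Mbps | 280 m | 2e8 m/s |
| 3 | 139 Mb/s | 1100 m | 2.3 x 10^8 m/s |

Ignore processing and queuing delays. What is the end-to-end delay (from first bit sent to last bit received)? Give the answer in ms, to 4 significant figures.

L = 1250 × 8 = 10000 bits.
Transmission delays (L/R per hop): 0.0228833, 0.05, 0.0719424 ms; sum = 0.144826 ms.
Propagation delays (d/s per hop): 0.0038, 0.0014, 0.00478261 ms; sum = 0.00998261 ms.
End-to-end = 0.1548 ms.

0.1548 ms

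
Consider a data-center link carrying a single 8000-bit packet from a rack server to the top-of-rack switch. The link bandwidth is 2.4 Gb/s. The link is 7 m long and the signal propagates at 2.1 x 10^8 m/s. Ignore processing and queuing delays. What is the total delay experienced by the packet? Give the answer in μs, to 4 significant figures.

Transmission delay = L/R = 8000 / 2400000000 = 3.33333 μs.
Propagation delay = d/s = 7 m / 210000000 m/s = 0.0333333 μs.
Total = 3.367 μs.

3.367 μs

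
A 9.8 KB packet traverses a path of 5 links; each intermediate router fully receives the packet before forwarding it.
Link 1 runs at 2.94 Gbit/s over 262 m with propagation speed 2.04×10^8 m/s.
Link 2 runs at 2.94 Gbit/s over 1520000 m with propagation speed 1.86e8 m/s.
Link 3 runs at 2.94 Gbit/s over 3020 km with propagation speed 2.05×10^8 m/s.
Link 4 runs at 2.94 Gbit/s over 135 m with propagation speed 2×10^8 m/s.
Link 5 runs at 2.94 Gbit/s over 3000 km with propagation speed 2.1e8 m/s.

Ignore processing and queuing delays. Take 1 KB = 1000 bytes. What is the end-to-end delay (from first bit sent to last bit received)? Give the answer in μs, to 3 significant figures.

37300 μs

L = 78400 bits.
Transmission delay per hop = L/R = 78400/2940000000 = 26.6667 μs; 5 hops → 133.333 μs.
Propagation delays (d/s per hop): 1.28431, 8172.04, 14731.7, 0.675, 14285.7 μs; sum = 37191.4 μs.
End-to-end = 37300 μs.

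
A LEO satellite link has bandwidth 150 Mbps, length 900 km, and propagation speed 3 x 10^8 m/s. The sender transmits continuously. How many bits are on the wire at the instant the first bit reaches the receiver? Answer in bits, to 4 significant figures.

450000 bits

Propagation delay = 900000 / 300000000 = 0.003 s.
BDP = R × t_prop = 150000000 × 0.003 = 450000 bits.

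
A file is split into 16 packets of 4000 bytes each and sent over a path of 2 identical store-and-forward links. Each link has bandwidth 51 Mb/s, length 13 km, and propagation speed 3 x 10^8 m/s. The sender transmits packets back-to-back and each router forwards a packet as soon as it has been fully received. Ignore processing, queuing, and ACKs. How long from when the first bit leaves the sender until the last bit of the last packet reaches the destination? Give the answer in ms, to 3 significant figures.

Per-hop transmission t_tx = L/R = 32000/51000000 = 0.627451 ms.
Per-hop propagation t_prop = 13000/300000000 = 0.0433333 ms.
Pipeline fill: first packet needs 2·t_tx to clear all hops; remaining 15 packets each add one t_tx.
Total = (2+16-1)·t_tx + 2·t_prop = 17·0.627451 + 2·0.0433333 = 10.8 ms.

10.8 ms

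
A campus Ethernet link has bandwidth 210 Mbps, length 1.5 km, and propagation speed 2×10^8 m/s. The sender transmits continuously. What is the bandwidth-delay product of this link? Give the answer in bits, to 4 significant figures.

1575 bits

Propagation delay = 1500 / 200000000 = 7.5e-06 s.
BDP = R × t_prop = 210000000 × 7.5e-06 = 1575 bits.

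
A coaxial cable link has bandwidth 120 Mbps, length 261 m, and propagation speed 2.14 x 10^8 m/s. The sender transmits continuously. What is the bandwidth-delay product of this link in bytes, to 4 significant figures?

18.29 bytes

Propagation delay = 261 / 214000000 = 1.21963e-06 s.
BDP = R × t_prop = 120000000 × 1.21963e-06 = 146.355 bits.
In bytes: 146.355/8 = 18.29 bytes.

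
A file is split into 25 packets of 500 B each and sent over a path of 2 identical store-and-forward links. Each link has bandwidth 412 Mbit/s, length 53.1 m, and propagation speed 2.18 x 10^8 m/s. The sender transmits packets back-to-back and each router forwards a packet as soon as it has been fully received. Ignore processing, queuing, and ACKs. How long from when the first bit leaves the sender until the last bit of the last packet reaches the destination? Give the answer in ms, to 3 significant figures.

Per-hop transmission t_tx = L/R = 4000/412000000 = 0.00970874 ms.
Per-hop propagation t_prop = 53.1/2.18e+08 = 0.000243578 ms.
Pipeline fill: first packet needs 2·t_tx to clear all hops; remaining 24 packets each add one t_tx.
Total = (2+25-1)·t_tx + 2·t_prop = 26·0.00970874 + 2·0.000243578 = 0.253 ms.

0.253 ms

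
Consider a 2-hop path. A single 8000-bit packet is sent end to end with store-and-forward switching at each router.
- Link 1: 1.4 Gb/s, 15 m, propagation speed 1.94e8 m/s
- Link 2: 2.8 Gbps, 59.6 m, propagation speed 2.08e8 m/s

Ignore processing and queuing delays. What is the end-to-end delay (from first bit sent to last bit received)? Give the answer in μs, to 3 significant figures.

8.94 μs

Transmission delays (L/R per hop): 5.71429, 2.85714 μs; sum = 8.57143 μs.
Propagation delays (d/s per hop): 0.0773196, 0.286538 μs; sum = 0.363858 μs.
End-to-end = 8.94 μs.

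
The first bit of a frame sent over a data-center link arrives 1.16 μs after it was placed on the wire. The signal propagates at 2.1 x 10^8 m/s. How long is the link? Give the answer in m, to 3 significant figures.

244 m

d = s × t_prop = 210000000 × 1.16e-06 = 244 m.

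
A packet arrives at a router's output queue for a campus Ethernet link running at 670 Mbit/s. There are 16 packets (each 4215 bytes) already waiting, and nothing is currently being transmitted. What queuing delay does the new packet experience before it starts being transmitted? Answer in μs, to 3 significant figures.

805 μs

Each queued packet: L/R = 33720/670000000 = 50.3284 μs.
16 queued → 805.254 μs.
Queuing delay = 805 μs.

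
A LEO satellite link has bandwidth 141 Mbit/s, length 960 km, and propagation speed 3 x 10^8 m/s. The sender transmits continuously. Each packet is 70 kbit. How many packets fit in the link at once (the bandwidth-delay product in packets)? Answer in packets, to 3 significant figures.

Propagation delay = 960000 / 300000000 = 0.0032 s.
BDP = R × t_prop = 141000000 × 0.0032 = 451200 bits.
In packets of 70000 bits: 6.45 packets.

6.45 packets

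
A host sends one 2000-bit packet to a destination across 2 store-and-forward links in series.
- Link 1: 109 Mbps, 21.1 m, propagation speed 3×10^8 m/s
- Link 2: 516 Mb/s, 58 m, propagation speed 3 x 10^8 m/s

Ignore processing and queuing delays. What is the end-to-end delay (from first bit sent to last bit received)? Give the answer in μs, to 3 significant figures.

Transmission delays (L/R per hop): 18.3486, 3.87597 μs; sum = 22.2246 μs.
Propagation delays (d/s per hop): 0.0703333, 0.193333 μs; sum = 0.263667 μs.
End-to-end = 22.5 μs.

22.5 μs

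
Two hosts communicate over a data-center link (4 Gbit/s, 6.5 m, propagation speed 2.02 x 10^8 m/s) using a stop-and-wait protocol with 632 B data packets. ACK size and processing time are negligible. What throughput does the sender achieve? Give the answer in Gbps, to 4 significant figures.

3.806 Gbps

t_tx = L/R = 5056/4000000000 = 1.264e-06 s.
t_prop = 6.5/202000000 = 3.21782e-08 s; RTT = 6.43564e-08 s.
Cycle = t_tx + RTT = 1.32836e-06 s.
Throughput = L / cycle = 5056 / 1.32836e-06 = 3.806 Gbps.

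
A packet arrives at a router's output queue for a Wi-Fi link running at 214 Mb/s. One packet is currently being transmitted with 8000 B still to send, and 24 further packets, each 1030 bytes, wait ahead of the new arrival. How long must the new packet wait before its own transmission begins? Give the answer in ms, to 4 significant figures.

1.223 ms

Each queued packet: L/R = 8240/214000000 = 0.0385047 ms.
24 queued → 0.924112 ms.
Plus remaining 64000 bits of current packet: 0.299065 ms.
Queuing delay = 1.223 ms.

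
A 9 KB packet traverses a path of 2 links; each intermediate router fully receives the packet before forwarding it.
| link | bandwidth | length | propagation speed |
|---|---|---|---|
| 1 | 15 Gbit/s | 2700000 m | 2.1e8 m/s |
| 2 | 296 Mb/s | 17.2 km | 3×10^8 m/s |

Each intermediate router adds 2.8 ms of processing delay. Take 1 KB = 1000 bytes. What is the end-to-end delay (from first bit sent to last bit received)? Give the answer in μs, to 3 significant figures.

16000 μs

L = 72000 bits.
Transmission delays (L/R per hop): 4.8, 243.243 μs; sum = 248.043 μs.
Propagation delays (d/s per hop): 12857.1, 57.3333 μs; sum = 12914.5 μs.
Processing at 1 router(s): 1 × 2.8 ms = 2800 μs.
End-to-end = 16000 μs.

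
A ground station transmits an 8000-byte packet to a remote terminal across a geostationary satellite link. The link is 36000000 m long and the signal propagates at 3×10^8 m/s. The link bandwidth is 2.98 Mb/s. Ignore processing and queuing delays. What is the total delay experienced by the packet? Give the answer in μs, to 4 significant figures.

141500 μs

L = 8000 × 8 = 64000 bits.
Transmission delay = L/R = 64000 / 2980000 = 21476.5 μs.
Propagation delay = d/s = 36000000 m / 300000000 m/s = 120000 μs.
Total = 141500 μs.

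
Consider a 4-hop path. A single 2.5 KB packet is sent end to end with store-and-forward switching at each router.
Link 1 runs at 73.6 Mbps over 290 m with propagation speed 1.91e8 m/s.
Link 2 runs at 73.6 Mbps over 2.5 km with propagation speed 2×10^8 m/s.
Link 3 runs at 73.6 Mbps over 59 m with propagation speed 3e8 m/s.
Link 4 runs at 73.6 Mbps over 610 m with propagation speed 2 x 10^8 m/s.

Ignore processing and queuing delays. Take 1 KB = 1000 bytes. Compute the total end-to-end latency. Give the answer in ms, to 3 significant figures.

1.10 ms

L = 20000 bits.
Transmission delay per hop = L/R = 20000/73600000 = 0.271739 ms; 4 hops → 1.08696 ms.
Propagation delays (d/s per hop): 0.00151832, 0.0125, 0.000196667, 0.00305 ms; sum = 0.017265 ms.
End-to-end = 1.10 ms.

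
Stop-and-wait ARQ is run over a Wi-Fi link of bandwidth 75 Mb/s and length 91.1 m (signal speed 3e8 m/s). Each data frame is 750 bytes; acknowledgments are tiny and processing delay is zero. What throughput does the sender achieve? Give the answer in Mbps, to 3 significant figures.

t_tx = L/R = 6000/75000000 = 8e-05 s.
t_prop = 91.1/300000000 = 3.03667e-07 s; RTT = 6.07333e-07 s.
Cycle = t_tx + RTT = 8.06073e-05 s.
Throughput = L / cycle = 6000 / 8.06073e-05 = 74.4 Mbps.

74.4 Mbps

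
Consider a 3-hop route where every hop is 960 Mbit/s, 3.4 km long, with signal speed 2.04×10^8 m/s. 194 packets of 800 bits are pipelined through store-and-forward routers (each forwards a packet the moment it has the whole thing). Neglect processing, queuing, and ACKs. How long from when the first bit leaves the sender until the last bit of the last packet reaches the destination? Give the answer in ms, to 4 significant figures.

0.2133 ms

Per-hop transmission t_tx = L/R = 800/960000000 = 0.000833333 ms.
Per-hop propagation t_prop = 3400/204000000 = 0.0166667 ms.
Pipeline fill: first packet needs 3·t_tx to clear all hops; remaining 193 packets each add one t_tx.
Total = (3+194-1)·t_tx + 3·t_prop = 196·0.000833333 + 3·0.0166667 = 0.2133 ms.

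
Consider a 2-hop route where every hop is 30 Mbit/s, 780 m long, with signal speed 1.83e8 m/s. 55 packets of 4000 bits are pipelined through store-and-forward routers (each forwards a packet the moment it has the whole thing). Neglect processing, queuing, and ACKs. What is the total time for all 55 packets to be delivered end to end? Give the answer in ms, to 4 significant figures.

Per-hop transmission t_tx = L/R = 4000/30000000 = 0.133333 ms.
Per-hop propagation t_prop = 780/183000000 = 0.0042623 ms.
Pipeline fill: first packet needs 2·t_tx to clear all hops; remaining 54 packets each add one t_tx.
Total = (2+55-1)·t_tx + 2·t_prop = 56·0.133333 + 2·0.0042623 = 7.475 ms.

7.475 ms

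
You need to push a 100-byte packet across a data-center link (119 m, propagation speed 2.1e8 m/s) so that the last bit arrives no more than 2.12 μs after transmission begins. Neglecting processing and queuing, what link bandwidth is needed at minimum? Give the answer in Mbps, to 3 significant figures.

515 Mbps

L = 800 bits.
Propagation delay = 119 / 210000000 = 0.566667 μs.
Transmission budget = 2.12 − 0.566667 = 1.55333 μs.
R ≥ L / t_tx = 800 bits / 1.55333e-06 s = 515 Mbps.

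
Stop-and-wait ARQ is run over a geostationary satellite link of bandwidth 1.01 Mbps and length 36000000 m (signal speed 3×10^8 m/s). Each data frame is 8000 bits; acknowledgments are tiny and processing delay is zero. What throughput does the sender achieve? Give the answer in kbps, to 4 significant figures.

t_tx = L/R = 8000/1010000 = 0.00792079 s.
t_prop = 36000000/300000000 = 0.12 s; RTT = 0.24 s.
Cycle = t_tx + RTT = 0.247921 s.
Throughput = L / cycle = 8000 / 0.247921 = 32.27 kbps.

32.27 kbps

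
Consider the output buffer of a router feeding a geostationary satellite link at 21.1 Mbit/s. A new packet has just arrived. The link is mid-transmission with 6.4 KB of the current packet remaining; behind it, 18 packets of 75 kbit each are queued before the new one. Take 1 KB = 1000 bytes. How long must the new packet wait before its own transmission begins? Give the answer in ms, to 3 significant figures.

Each queued packet: L/R = 75000/21100000 = 3.5545 ms.
18 queued → 63.981 ms.
Plus remaining 51200 bits of current packet: 2.42654 ms.
Queuing delay = 66.4 ms.

66.4 ms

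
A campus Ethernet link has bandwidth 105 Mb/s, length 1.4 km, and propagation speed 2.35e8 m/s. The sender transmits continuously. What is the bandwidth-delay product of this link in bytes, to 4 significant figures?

Propagation delay = 1400 / 235000000 = 5.95745e-06 s.
BDP = R × t_prop = 105000000 × 5.95745e-06 = 625.532 bits.
In bytes: 625.532/8 = 78.19 bytes.

78.19 bytes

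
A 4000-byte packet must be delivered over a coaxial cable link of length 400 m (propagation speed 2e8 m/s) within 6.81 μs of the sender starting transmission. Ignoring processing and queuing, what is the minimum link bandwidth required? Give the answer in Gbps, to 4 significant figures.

L = 32000 bits.
Propagation delay = 400 / 200000000 = 2 μs.
Transmission budget = 6.81 − 2 = 4.81 μs.
R ≥ L / t_tx = 32000 bits / 4.81e-06 s = 6.653 Gbps.

6.653 Gbps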